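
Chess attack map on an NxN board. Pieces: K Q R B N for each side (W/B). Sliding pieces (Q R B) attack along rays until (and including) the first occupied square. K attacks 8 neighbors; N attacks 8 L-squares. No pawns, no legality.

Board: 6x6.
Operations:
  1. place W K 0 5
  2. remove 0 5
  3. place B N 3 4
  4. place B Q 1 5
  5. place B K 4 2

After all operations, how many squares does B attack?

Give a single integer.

Op 1: place WK@(0,5)
Op 2: remove (0,5)
Op 3: place BN@(3,4)
Op 4: place BQ@(1,5)
Op 5: place BK@(4,2)
Per-piece attacks for B:
  BQ@(1,5): attacks (1,4) (1,3) (1,2) (1,1) (1,0) (2,5) (3,5) (4,5) (5,5) (0,5) (2,4) (3,3) (4,2) (0,4) [ray(1,-1) blocked at (4,2)]
  BN@(3,4): attacks (5,5) (1,5) (4,2) (5,3) (2,2) (1,3)
  BK@(4,2): attacks (4,3) (4,1) (5,2) (3,2) (5,3) (5,1) (3,3) (3,1)
Union (23 distinct): (0,4) (0,5) (1,0) (1,1) (1,2) (1,3) (1,4) (1,5) (2,2) (2,4) (2,5) (3,1) (3,2) (3,3) (3,5) (4,1) (4,2) (4,3) (4,5) (5,1) (5,2) (5,3) (5,5)

Answer: 23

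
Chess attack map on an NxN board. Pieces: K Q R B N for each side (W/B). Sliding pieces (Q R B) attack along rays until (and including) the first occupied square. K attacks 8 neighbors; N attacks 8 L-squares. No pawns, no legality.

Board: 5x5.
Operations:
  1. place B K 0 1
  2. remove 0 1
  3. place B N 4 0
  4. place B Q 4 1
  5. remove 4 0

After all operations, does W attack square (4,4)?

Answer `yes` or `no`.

Op 1: place BK@(0,1)
Op 2: remove (0,1)
Op 3: place BN@(4,0)
Op 4: place BQ@(4,1)
Op 5: remove (4,0)
Per-piece attacks for W:
W attacks (4,4): no

Answer: no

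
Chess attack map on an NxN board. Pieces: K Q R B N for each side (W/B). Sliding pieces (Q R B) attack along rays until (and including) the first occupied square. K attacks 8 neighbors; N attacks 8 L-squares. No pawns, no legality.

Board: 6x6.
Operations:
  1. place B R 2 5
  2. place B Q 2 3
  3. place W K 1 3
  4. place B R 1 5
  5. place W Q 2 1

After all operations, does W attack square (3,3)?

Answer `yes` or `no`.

Op 1: place BR@(2,5)
Op 2: place BQ@(2,3)
Op 3: place WK@(1,3)
Op 4: place BR@(1,5)
Op 5: place WQ@(2,1)
Per-piece attacks for W:
  WK@(1,3): attacks (1,4) (1,2) (2,3) (0,3) (2,4) (2,2) (0,4) (0,2)
  WQ@(2,1): attacks (2,2) (2,3) (2,0) (3,1) (4,1) (5,1) (1,1) (0,1) (3,2) (4,3) (5,4) (3,0) (1,2) (0,3) (1,0) [ray(0,1) blocked at (2,3)]
W attacks (3,3): no

Answer: no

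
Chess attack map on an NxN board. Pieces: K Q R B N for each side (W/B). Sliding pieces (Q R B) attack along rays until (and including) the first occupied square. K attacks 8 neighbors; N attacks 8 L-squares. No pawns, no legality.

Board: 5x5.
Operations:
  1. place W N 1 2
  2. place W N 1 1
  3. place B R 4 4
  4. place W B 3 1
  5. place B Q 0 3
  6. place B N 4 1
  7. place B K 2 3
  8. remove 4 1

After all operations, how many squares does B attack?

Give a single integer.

Answer: 17

Derivation:
Op 1: place WN@(1,2)
Op 2: place WN@(1,1)
Op 3: place BR@(4,4)
Op 4: place WB@(3,1)
Op 5: place BQ@(0,3)
Op 6: place BN@(4,1)
Op 7: place BK@(2,3)
Op 8: remove (4,1)
Per-piece attacks for B:
  BQ@(0,3): attacks (0,4) (0,2) (0,1) (0,0) (1,3) (2,3) (1,4) (1,2) [ray(1,0) blocked at (2,3); ray(1,-1) blocked at (1,2)]
  BK@(2,3): attacks (2,4) (2,2) (3,3) (1,3) (3,4) (3,2) (1,4) (1,2)
  BR@(4,4): attacks (4,3) (4,2) (4,1) (4,0) (3,4) (2,4) (1,4) (0,4)
Union (17 distinct): (0,0) (0,1) (0,2) (0,4) (1,2) (1,3) (1,4) (2,2) (2,3) (2,4) (3,2) (3,3) (3,4) (4,0) (4,1) (4,2) (4,3)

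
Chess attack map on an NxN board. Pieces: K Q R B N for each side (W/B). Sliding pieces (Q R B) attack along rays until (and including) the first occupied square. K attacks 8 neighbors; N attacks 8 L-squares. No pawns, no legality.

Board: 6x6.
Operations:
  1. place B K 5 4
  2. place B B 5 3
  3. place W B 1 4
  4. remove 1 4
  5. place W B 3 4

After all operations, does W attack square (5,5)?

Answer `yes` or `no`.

Op 1: place BK@(5,4)
Op 2: place BB@(5,3)
Op 3: place WB@(1,4)
Op 4: remove (1,4)
Op 5: place WB@(3,4)
Per-piece attacks for W:
  WB@(3,4): attacks (4,5) (4,3) (5,2) (2,5) (2,3) (1,2) (0,1)
W attacks (5,5): no

Answer: no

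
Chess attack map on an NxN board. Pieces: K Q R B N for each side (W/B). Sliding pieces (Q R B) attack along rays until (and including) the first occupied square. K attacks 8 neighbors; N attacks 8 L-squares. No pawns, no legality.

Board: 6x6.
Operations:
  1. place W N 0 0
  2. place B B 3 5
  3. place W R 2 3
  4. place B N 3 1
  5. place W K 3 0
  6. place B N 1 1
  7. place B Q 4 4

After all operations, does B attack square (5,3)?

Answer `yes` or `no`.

Answer: yes

Derivation:
Op 1: place WN@(0,0)
Op 2: place BB@(3,5)
Op 3: place WR@(2,3)
Op 4: place BN@(3,1)
Op 5: place WK@(3,0)
Op 6: place BN@(1,1)
Op 7: place BQ@(4,4)
Per-piece attacks for B:
  BN@(1,1): attacks (2,3) (3,2) (0,3) (3,0)
  BN@(3,1): attacks (4,3) (5,2) (2,3) (1,2) (5,0) (1,0)
  BB@(3,5): attacks (4,4) (2,4) (1,3) (0,2) [ray(1,-1) blocked at (4,4)]
  BQ@(4,4): attacks (4,5) (4,3) (4,2) (4,1) (4,0) (5,4) (3,4) (2,4) (1,4) (0,4) (5,5) (5,3) (3,5) (3,3) (2,2) (1,1) [ray(-1,1) blocked at (3,5); ray(-1,-1) blocked at (1,1)]
B attacks (5,3): yes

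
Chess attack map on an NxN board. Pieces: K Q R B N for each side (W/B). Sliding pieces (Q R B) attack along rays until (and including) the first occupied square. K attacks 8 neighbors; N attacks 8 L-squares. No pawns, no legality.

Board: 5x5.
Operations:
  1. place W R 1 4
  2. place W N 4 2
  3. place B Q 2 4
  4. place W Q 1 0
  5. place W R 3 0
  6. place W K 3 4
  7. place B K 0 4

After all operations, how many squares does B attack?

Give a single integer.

Op 1: place WR@(1,4)
Op 2: place WN@(4,2)
Op 3: place BQ@(2,4)
Op 4: place WQ@(1,0)
Op 5: place WR@(3,0)
Op 6: place WK@(3,4)
Op 7: place BK@(0,4)
Per-piece attacks for B:
  BK@(0,4): attacks (0,3) (1,4) (1,3)
  BQ@(2,4): attacks (2,3) (2,2) (2,1) (2,0) (3,4) (1,4) (3,3) (4,2) (1,3) (0,2) [ray(1,0) blocked at (3,4); ray(-1,0) blocked at (1,4); ray(1,-1) blocked at (4,2)]
Union (11 distinct): (0,2) (0,3) (1,3) (1,4) (2,0) (2,1) (2,2) (2,3) (3,3) (3,4) (4,2)

Answer: 11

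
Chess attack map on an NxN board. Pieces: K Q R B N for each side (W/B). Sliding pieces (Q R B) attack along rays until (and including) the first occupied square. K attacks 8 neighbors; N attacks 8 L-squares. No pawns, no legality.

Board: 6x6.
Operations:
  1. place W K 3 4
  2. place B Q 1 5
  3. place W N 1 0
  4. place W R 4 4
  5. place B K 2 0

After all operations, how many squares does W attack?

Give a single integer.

Answer: 16

Derivation:
Op 1: place WK@(3,4)
Op 2: place BQ@(1,5)
Op 3: place WN@(1,0)
Op 4: place WR@(4,4)
Op 5: place BK@(2,0)
Per-piece attacks for W:
  WN@(1,0): attacks (2,2) (3,1) (0,2)
  WK@(3,4): attacks (3,5) (3,3) (4,4) (2,4) (4,5) (4,3) (2,5) (2,3)
  WR@(4,4): attacks (4,5) (4,3) (4,2) (4,1) (4,0) (5,4) (3,4) [ray(-1,0) blocked at (3,4)]
Union (16 distinct): (0,2) (2,2) (2,3) (2,4) (2,5) (3,1) (3,3) (3,4) (3,5) (4,0) (4,1) (4,2) (4,3) (4,4) (4,5) (5,4)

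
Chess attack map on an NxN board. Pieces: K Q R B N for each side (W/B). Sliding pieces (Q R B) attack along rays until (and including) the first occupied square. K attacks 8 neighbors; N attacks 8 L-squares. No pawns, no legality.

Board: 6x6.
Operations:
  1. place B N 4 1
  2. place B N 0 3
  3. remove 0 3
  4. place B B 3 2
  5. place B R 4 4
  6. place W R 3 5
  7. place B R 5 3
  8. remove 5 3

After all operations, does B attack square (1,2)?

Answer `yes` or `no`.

Op 1: place BN@(4,1)
Op 2: place BN@(0,3)
Op 3: remove (0,3)
Op 4: place BB@(3,2)
Op 5: place BR@(4,4)
Op 6: place WR@(3,5)
Op 7: place BR@(5,3)
Op 8: remove (5,3)
Per-piece attacks for B:
  BB@(3,2): attacks (4,3) (5,4) (4,1) (2,3) (1,4) (0,5) (2,1) (1,0) [ray(1,-1) blocked at (4,1)]
  BN@(4,1): attacks (5,3) (3,3) (2,2) (2,0)
  BR@(4,4): attacks (4,5) (4,3) (4,2) (4,1) (5,4) (3,4) (2,4) (1,4) (0,4) [ray(0,-1) blocked at (4,1)]
B attacks (1,2): no

Answer: no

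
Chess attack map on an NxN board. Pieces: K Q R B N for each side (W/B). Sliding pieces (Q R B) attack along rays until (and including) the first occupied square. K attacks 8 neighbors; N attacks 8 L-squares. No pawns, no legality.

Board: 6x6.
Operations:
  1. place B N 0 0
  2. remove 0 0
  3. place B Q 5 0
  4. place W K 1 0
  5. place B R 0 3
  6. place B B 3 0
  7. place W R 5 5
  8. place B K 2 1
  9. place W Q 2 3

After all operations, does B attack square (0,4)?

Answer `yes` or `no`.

Op 1: place BN@(0,0)
Op 2: remove (0,0)
Op 3: place BQ@(5,0)
Op 4: place WK@(1,0)
Op 5: place BR@(0,3)
Op 6: place BB@(3,0)
Op 7: place WR@(5,5)
Op 8: place BK@(2,1)
Op 9: place WQ@(2,3)
Per-piece attacks for B:
  BR@(0,3): attacks (0,4) (0,5) (0,2) (0,1) (0,0) (1,3) (2,3) [ray(1,0) blocked at (2,3)]
  BK@(2,1): attacks (2,2) (2,0) (3,1) (1,1) (3,2) (3,0) (1,2) (1,0)
  BB@(3,0): attacks (4,1) (5,2) (2,1) [ray(-1,1) blocked at (2,1)]
  BQ@(5,0): attacks (5,1) (5,2) (5,3) (5,4) (5,5) (4,0) (3,0) (4,1) (3,2) (2,3) [ray(0,1) blocked at (5,5); ray(-1,0) blocked at (3,0); ray(-1,1) blocked at (2,3)]
B attacks (0,4): yes

Answer: yes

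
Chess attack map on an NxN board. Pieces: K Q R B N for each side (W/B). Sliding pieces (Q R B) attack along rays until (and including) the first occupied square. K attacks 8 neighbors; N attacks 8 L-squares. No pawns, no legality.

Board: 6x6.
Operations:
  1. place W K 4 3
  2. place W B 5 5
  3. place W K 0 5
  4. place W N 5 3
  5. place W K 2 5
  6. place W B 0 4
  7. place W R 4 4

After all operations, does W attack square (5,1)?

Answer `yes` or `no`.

Answer: no

Derivation:
Op 1: place WK@(4,3)
Op 2: place WB@(5,5)
Op 3: place WK@(0,5)
Op 4: place WN@(5,3)
Op 5: place WK@(2,5)
Op 6: place WB@(0,4)
Op 7: place WR@(4,4)
Per-piece attacks for W:
  WB@(0,4): attacks (1,5) (1,3) (2,2) (3,1) (4,0)
  WK@(0,5): attacks (0,4) (1,5) (1,4)
  WK@(2,5): attacks (2,4) (3,5) (1,5) (3,4) (1,4)
  WK@(4,3): attacks (4,4) (4,2) (5,3) (3,3) (5,4) (5,2) (3,4) (3,2)
  WR@(4,4): attacks (4,5) (4,3) (5,4) (3,4) (2,4) (1,4) (0,4) [ray(0,-1) blocked at (4,3); ray(-1,0) blocked at (0,4)]
  WN@(5,3): attacks (4,5) (3,4) (4,1) (3,2)
  WB@(5,5): attacks (4,4) [ray(-1,-1) blocked at (4,4)]
W attacks (5,1): no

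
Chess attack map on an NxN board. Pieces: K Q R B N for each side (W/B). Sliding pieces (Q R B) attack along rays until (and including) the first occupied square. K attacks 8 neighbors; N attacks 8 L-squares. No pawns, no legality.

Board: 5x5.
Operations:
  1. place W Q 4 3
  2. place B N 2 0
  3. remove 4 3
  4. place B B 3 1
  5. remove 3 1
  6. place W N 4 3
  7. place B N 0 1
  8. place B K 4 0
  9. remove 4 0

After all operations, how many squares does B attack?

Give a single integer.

Op 1: place WQ@(4,3)
Op 2: place BN@(2,0)
Op 3: remove (4,3)
Op 4: place BB@(3,1)
Op 5: remove (3,1)
Op 6: place WN@(4,3)
Op 7: place BN@(0,1)
Op 8: place BK@(4,0)
Op 9: remove (4,0)
Per-piece attacks for B:
  BN@(0,1): attacks (1,3) (2,2) (2,0)
  BN@(2,0): attacks (3,2) (4,1) (1,2) (0,1)
Union (7 distinct): (0,1) (1,2) (1,3) (2,0) (2,2) (3,2) (4,1)

Answer: 7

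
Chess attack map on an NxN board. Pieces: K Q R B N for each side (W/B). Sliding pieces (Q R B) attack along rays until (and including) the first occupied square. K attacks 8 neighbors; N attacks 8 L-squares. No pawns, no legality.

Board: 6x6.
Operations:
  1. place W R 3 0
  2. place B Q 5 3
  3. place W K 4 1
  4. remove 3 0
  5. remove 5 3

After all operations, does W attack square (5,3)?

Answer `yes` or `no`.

Answer: no

Derivation:
Op 1: place WR@(3,0)
Op 2: place BQ@(5,3)
Op 3: place WK@(4,1)
Op 4: remove (3,0)
Op 5: remove (5,3)
Per-piece attacks for W:
  WK@(4,1): attacks (4,2) (4,0) (5,1) (3,1) (5,2) (5,0) (3,2) (3,0)
W attacks (5,3): no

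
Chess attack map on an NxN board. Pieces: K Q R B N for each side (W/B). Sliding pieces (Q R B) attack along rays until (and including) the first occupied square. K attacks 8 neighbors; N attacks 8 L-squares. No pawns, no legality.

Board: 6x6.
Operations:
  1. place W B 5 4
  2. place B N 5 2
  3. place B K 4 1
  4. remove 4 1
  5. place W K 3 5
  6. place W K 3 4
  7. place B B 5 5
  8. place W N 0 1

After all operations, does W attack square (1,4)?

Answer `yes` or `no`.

Answer: no

Derivation:
Op 1: place WB@(5,4)
Op 2: place BN@(5,2)
Op 3: place BK@(4,1)
Op 4: remove (4,1)
Op 5: place WK@(3,5)
Op 6: place WK@(3,4)
Op 7: place BB@(5,5)
Op 8: place WN@(0,1)
Per-piece attacks for W:
  WN@(0,1): attacks (1,3) (2,2) (2,0)
  WK@(3,4): attacks (3,5) (3,3) (4,4) (2,4) (4,5) (4,3) (2,5) (2,3)
  WK@(3,5): attacks (3,4) (4,5) (2,5) (4,4) (2,4)
  WB@(5,4): attacks (4,5) (4,3) (3,2) (2,1) (1,0)
W attacks (1,4): no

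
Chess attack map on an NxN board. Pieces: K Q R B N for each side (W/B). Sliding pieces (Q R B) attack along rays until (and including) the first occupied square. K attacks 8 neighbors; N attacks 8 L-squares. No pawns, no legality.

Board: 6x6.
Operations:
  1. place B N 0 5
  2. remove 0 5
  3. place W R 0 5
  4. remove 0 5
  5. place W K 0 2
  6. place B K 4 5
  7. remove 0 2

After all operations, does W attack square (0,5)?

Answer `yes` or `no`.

Op 1: place BN@(0,5)
Op 2: remove (0,5)
Op 3: place WR@(0,5)
Op 4: remove (0,5)
Op 5: place WK@(0,2)
Op 6: place BK@(4,5)
Op 7: remove (0,2)
Per-piece attacks for W:
W attacks (0,5): no

Answer: no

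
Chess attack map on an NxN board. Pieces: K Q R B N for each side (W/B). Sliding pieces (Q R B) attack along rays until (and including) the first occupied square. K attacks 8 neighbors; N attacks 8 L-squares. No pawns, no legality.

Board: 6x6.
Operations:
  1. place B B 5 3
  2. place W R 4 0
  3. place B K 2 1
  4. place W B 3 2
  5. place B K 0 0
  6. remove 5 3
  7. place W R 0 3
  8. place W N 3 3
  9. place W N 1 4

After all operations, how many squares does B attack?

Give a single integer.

Answer: 9

Derivation:
Op 1: place BB@(5,3)
Op 2: place WR@(4,0)
Op 3: place BK@(2,1)
Op 4: place WB@(3,2)
Op 5: place BK@(0,0)
Op 6: remove (5,3)
Op 7: place WR@(0,3)
Op 8: place WN@(3,3)
Op 9: place WN@(1,4)
Per-piece attacks for B:
  BK@(0,0): attacks (0,1) (1,0) (1,1)
  BK@(2,1): attacks (2,2) (2,0) (3,1) (1,1) (3,2) (3,0) (1,2) (1,0)
Union (9 distinct): (0,1) (1,0) (1,1) (1,2) (2,0) (2,2) (3,0) (3,1) (3,2)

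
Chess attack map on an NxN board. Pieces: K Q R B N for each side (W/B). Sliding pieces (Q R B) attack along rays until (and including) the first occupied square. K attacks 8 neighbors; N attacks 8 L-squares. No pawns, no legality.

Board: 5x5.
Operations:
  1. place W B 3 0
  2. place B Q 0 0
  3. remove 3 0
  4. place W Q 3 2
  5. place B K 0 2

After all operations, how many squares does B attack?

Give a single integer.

Answer: 13

Derivation:
Op 1: place WB@(3,0)
Op 2: place BQ@(0,0)
Op 3: remove (3,0)
Op 4: place WQ@(3,2)
Op 5: place BK@(0,2)
Per-piece attacks for B:
  BQ@(0,0): attacks (0,1) (0,2) (1,0) (2,0) (3,0) (4,0) (1,1) (2,2) (3,3) (4,4) [ray(0,1) blocked at (0,2)]
  BK@(0,2): attacks (0,3) (0,1) (1,2) (1,3) (1,1)
Union (13 distinct): (0,1) (0,2) (0,3) (1,0) (1,1) (1,2) (1,3) (2,0) (2,2) (3,0) (3,3) (4,0) (4,4)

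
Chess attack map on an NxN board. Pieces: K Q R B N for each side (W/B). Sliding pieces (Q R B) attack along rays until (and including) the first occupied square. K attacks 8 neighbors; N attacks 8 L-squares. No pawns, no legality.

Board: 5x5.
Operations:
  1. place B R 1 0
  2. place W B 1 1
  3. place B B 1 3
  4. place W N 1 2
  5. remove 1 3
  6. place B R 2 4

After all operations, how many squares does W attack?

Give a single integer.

Op 1: place BR@(1,0)
Op 2: place WB@(1,1)
Op 3: place BB@(1,3)
Op 4: place WN@(1,2)
Op 5: remove (1,3)
Op 6: place BR@(2,4)
Per-piece attacks for W:
  WB@(1,1): attacks (2,2) (3,3) (4,4) (2,0) (0,2) (0,0)
  WN@(1,2): attacks (2,4) (3,3) (0,4) (2,0) (3,1) (0,0)
Union (9 distinct): (0,0) (0,2) (0,4) (2,0) (2,2) (2,4) (3,1) (3,3) (4,4)

Answer: 9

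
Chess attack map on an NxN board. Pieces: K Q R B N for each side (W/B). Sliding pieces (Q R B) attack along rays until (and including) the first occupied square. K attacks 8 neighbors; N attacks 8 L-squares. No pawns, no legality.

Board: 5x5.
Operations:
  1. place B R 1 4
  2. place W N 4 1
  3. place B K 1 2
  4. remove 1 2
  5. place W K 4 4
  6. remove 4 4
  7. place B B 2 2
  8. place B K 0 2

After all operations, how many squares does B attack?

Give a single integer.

Answer: 14

Derivation:
Op 1: place BR@(1,4)
Op 2: place WN@(4,1)
Op 3: place BK@(1,2)
Op 4: remove (1,2)
Op 5: place WK@(4,4)
Op 6: remove (4,4)
Op 7: place BB@(2,2)
Op 8: place BK@(0,2)
Per-piece attacks for B:
  BK@(0,2): attacks (0,3) (0,1) (1,2) (1,3) (1,1)
  BR@(1,4): attacks (1,3) (1,2) (1,1) (1,0) (2,4) (3,4) (4,4) (0,4)
  BB@(2,2): attacks (3,3) (4,4) (3,1) (4,0) (1,3) (0,4) (1,1) (0,0)
Union (14 distinct): (0,0) (0,1) (0,3) (0,4) (1,0) (1,1) (1,2) (1,3) (2,4) (3,1) (3,3) (3,4) (4,0) (4,4)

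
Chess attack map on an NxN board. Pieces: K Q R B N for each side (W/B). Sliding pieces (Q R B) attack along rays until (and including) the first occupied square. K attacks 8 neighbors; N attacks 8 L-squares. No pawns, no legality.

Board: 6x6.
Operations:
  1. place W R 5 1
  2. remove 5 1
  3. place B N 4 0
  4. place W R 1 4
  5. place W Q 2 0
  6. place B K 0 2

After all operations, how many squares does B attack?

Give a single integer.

Op 1: place WR@(5,1)
Op 2: remove (5,1)
Op 3: place BN@(4,0)
Op 4: place WR@(1,4)
Op 5: place WQ@(2,0)
Op 6: place BK@(0,2)
Per-piece attacks for B:
  BK@(0,2): attacks (0,3) (0,1) (1,2) (1,3) (1,1)
  BN@(4,0): attacks (5,2) (3,2) (2,1)
Union (8 distinct): (0,1) (0,3) (1,1) (1,2) (1,3) (2,1) (3,2) (5,2)

Answer: 8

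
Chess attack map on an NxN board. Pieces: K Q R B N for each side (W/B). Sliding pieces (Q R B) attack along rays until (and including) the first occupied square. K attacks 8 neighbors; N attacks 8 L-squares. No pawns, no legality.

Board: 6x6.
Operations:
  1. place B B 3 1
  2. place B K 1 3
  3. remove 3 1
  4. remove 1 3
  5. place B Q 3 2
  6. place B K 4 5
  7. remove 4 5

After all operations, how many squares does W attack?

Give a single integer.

Answer: 0

Derivation:
Op 1: place BB@(3,1)
Op 2: place BK@(1,3)
Op 3: remove (3,1)
Op 4: remove (1,3)
Op 5: place BQ@(3,2)
Op 6: place BK@(4,5)
Op 7: remove (4,5)
Per-piece attacks for W:
Union (0 distinct): (none)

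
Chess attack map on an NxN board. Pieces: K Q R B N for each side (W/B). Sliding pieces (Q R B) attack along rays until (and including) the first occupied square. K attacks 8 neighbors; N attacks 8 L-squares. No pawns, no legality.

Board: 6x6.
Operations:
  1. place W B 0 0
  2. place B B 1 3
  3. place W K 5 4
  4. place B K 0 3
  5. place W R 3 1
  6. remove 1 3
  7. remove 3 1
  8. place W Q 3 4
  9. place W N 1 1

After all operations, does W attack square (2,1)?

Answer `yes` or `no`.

Op 1: place WB@(0,0)
Op 2: place BB@(1,3)
Op 3: place WK@(5,4)
Op 4: place BK@(0,3)
Op 5: place WR@(3,1)
Op 6: remove (1,3)
Op 7: remove (3,1)
Op 8: place WQ@(3,4)
Op 9: place WN@(1,1)
Per-piece attacks for W:
  WB@(0,0): attacks (1,1) [ray(1,1) blocked at (1,1)]
  WN@(1,1): attacks (2,3) (3,2) (0,3) (3,0)
  WQ@(3,4): attacks (3,5) (3,3) (3,2) (3,1) (3,0) (4,4) (5,4) (2,4) (1,4) (0,4) (4,5) (4,3) (5,2) (2,5) (2,3) (1,2) (0,1) [ray(1,0) blocked at (5,4)]
  WK@(5,4): attacks (5,5) (5,3) (4,4) (4,5) (4,3)
W attacks (2,1): no

Answer: no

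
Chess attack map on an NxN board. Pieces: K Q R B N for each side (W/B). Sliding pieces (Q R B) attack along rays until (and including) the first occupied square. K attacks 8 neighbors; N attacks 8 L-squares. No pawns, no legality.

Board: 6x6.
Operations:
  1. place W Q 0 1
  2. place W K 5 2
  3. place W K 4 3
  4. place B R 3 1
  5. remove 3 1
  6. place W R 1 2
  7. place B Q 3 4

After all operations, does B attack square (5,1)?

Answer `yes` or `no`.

Answer: no

Derivation:
Op 1: place WQ@(0,1)
Op 2: place WK@(5,2)
Op 3: place WK@(4,3)
Op 4: place BR@(3,1)
Op 5: remove (3,1)
Op 6: place WR@(1,2)
Op 7: place BQ@(3,4)
Per-piece attacks for B:
  BQ@(3,4): attacks (3,5) (3,3) (3,2) (3,1) (3,0) (4,4) (5,4) (2,4) (1,4) (0,4) (4,5) (4,3) (2,5) (2,3) (1,2) [ray(1,-1) blocked at (4,3); ray(-1,-1) blocked at (1,2)]
B attacks (5,1): no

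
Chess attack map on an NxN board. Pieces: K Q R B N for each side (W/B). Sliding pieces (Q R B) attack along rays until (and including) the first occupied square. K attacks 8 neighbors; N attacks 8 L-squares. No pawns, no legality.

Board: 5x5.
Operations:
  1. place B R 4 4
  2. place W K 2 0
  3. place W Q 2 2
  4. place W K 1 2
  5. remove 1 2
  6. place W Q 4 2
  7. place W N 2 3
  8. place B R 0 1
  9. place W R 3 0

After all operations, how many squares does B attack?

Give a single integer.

Answer: 13

Derivation:
Op 1: place BR@(4,4)
Op 2: place WK@(2,0)
Op 3: place WQ@(2,2)
Op 4: place WK@(1,2)
Op 5: remove (1,2)
Op 6: place WQ@(4,2)
Op 7: place WN@(2,3)
Op 8: place BR@(0,1)
Op 9: place WR@(3,0)
Per-piece attacks for B:
  BR@(0,1): attacks (0,2) (0,3) (0,4) (0,0) (1,1) (2,1) (3,1) (4,1)
  BR@(4,4): attacks (4,3) (4,2) (3,4) (2,4) (1,4) (0,4) [ray(0,-1) blocked at (4,2)]
Union (13 distinct): (0,0) (0,2) (0,3) (0,4) (1,1) (1,4) (2,1) (2,4) (3,1) (3,4) (4,1) (4,2) (4,3)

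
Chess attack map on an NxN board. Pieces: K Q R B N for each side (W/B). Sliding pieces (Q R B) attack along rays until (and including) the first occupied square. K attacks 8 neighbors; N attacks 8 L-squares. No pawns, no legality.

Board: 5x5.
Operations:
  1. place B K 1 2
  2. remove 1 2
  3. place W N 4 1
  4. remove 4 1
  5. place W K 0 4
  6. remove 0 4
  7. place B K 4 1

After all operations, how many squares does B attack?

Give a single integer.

Answer: 5

Derivation:
Op 1: place BK@(1,2)
Op 2: remove (1,2)
Op 3: place WN@(4,1)
Op 4: remove (4,1)
Op 5: place WK@(0,4)
Op 6: remove (0,4)
Op 7: place BK@(4,1)
Per-piece attacks for B:
  BK@(4,1): attacks (4,2) (4,0) (3,1) (3,2) (3,0)
Union (5 distinct): (3,0) (3,1) (3,2) (4,0) (4,2)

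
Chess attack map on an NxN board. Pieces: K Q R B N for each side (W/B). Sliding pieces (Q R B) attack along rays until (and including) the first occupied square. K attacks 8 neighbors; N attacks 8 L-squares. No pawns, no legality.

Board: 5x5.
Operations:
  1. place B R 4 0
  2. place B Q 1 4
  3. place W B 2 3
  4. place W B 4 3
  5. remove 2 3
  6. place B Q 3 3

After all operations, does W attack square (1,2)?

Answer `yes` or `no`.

Answer: no

Derivation:
Op 1: place BR@(4,0)
Op 2: place BQ@(1,4)
Op 3: place WB@(2,3)
Op 4: place WB@(4,3)
Op 5: remove (2,3)
Op 6: place BQ@(3,3)
Per-piece attacks for W:
  WB@(4,3): attacks (3,4) (3,2) (2,1) (1,0)
W attacks (1,2): no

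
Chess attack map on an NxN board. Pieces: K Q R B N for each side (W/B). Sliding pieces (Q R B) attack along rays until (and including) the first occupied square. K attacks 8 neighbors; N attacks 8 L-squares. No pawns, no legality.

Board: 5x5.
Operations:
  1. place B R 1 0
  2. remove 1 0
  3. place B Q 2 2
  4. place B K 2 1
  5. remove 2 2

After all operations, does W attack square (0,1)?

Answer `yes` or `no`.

Answer: no

Derivation:
Op 1: place BR@(1,0)
Op 2: remove (1,0)
Op 3: place BQ@(2,2)
Op 4: place BK@(2,1)
Op 5: remove (2,2)
Per-piece attacks for W:
W attacks (0,1): no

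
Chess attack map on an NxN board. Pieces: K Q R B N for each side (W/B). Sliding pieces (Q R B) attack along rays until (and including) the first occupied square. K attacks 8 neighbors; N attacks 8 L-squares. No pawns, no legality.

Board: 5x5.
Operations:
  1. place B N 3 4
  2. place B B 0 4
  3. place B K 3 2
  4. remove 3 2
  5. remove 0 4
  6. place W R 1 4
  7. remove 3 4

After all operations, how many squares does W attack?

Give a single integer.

Op 1: place BN@(3,4)
Op 2: place BB@(0,4)
Op 3: place BK@(3,2)
Op 4: remove (3,2)
Op 5: remove (0,4)
Op 6: place WR@(1,4)
Op 7: remove (3,4)
Per-piece attacks for W:
  WR@(1,4): attacks (1,3) (1,2) (1,1) (1,0) (2,4) (3,4) (4,4) (0,4)
Union (8 distinct): (0,4) (1,0) (1,1) (1,2) (1,3) (2,4) (3,4) (4,4)

Answer: 8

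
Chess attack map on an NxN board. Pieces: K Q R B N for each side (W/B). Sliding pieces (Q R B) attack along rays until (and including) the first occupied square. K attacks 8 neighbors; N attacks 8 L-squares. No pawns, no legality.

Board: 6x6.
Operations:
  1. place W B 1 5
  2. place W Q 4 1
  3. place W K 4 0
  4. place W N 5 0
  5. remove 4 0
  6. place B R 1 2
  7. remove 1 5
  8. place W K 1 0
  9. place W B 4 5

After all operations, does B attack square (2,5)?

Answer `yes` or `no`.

Op 1: place WB@(1,5)
Op 2: place WQ@(4,1)
Op 3: place WK@(4,0)
Op 4: place WN@(5,0)
Op 5: remove (4,0)
Op 6: place BR@(1,2)
Op 7: remove (1,5)
Op 8: place WK@(1,0)
Op 9: place WB@(4,5)
Per-piece attacks for B:
  BR@(1,2): attacks (1,3) (1,4) (1,5) (1,1) (1,0) (2,2) (3,2) (4,2) (5,2) (0,2) [ray(0,-1) blocked at (1,0)]
B attacks (2,5): no

Answer: no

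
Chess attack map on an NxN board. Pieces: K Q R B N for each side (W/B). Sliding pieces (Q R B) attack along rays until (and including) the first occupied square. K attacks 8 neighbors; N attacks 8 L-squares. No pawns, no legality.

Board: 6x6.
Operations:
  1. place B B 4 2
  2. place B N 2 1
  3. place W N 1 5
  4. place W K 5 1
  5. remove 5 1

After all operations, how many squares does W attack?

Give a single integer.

Op 1: place BB@(4,2)
Op 2: place BN@(2,1)
Op 3: place WN@(1,5)
Op 4: place WK@(5,1)
Op 5: remove (5,1)
Per-piece attacks for W:
  WN@(1,5): attacks (2,3) (3,4) (0,3)
Union (3 distinct): (0,3) (2,3) (3,4)

Answer: 3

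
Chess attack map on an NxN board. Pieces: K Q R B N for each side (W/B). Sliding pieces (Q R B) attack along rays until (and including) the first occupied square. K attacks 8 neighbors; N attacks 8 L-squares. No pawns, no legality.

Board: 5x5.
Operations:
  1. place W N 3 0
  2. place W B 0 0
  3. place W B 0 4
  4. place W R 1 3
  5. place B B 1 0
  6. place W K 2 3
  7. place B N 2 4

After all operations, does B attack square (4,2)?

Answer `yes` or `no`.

Op 1: place WN@(3,0)
Op 2: place WB@(0,0)
Op 3: place WB@(0,4)
Op 4: place WR@(1,3)
Op 5: place BB@(1,0)
Op 6: place WK@(2,3)
Op 7: place BN@(2,4)
Per-piece attacks for B:
  BB@(1,0): attacks (2,1) (3,2) (4,3) (0,1)
  BN@(2,4): attacks (3,2) (4,3) (1,2) (0,3)
B attacks (4,2): no

Answer: no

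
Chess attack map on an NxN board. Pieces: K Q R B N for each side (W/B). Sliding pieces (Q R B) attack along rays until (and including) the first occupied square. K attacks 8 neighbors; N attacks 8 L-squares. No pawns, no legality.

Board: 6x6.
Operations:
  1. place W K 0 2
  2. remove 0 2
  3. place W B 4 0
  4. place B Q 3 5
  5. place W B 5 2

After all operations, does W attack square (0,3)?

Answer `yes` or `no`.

Answer: no

Derivation:
Op 1: place WK@(0,2)
Op 2: remove (0,2)
Op 3: place WB@(4,0)
Op 4: place BQ@(3,5)
Op 5: place WB@(5,2)
Per-piece attacks for W:
  WB@(4,0): attacks (5,1) (3,1) (2,2) (1,3) (0,4)
  WB@(5,2): attacks (4,3) (3,4) (2,5) (4,1) (3,0)
W attacks (0,3): no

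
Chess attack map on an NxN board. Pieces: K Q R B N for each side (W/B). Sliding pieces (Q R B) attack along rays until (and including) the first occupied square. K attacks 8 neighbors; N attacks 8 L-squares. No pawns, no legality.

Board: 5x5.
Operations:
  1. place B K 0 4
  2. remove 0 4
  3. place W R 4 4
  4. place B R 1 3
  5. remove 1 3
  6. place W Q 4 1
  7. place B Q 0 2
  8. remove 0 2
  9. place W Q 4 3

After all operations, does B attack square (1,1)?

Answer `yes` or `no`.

Answer: no

Derivation:
Op 1: place BK@(0,4)
Op 2: remove (0,4)
Op 3: place WR@(4,4)
Op 4: place BR@(1,3)
Op 5: remove (1,3)
Op 6: place WQ@(4,1)
Op 7: place BQ@(0,2)
Op 8: remove (0,2)
Op 9: place WQ@(4,3)
Per-piece attacks for B:
B attacks (1,1): no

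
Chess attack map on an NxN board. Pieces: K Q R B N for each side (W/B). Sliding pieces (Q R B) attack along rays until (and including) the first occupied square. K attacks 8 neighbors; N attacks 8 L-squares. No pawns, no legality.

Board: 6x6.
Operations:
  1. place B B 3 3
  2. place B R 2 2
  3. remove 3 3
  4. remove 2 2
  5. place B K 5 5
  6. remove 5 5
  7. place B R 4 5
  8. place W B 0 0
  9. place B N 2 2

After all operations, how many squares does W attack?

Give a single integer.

Answer: 2

Derivation:
Op 1: place BB@(3,3)
Op 2: place BR@(2,2)
Op 3: remove (3,3)
Op 4: remove (2,2)
Op 5: place BK@(5,5)
Op 6: remove (5,5)
Op 7: place BR@(4,5)
Op 8: place WB@(0,0)
Op 9: place BN@(2,2)
Per-piece attacks for W:
  WB@(0,0): attacks (1,1) (2,2) [ray(1,1) blocked at (2,2)]
Union (2 distinct): (1,1) (2,2)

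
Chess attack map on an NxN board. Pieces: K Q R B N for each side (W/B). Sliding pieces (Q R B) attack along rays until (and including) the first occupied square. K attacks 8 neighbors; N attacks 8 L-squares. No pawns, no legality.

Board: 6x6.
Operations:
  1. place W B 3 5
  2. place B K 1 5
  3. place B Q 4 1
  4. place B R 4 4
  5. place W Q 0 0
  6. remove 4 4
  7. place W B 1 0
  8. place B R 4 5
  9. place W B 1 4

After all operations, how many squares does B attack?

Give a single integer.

Answer: 23

Derivation:
Op 1: place WB@(3,5)
Op 2: place BK@(1,5)
Op 3: place BQ@(4,1)
Op 4: place BR@(4,4)
Op 5: place WQ@(0,0)
Op 6: remove (4,4)
Op 7: place WB@(1,0)
Op 8: place BR@(4,5)
Op 9: place WB@(1,4)
Per-piece attacks for B:
  BK@(1,5): attacks (1,4) (2,5) (0,5) (2,4) (0,4)
  BQ@(4,1): attacks (4,2) (4,3) (4,4) (4,5) (4,0) (5,1) (3,1) (2,1) (1,1) (0,1) (5,2) (5,0) (3,2) (2,3) (1,4) (3,0) [ray(0,1) blocked at (4,5); ray(-1,1) blocked at (1,4)]
  BR@(4,5): attacks (4,4) (4,3) (4,2) (4,1) (5,5) (3,5) [ray(0,-1) blocked at (4,1); ray(-1,0) blocked at (3,5)]
Union (23 distinct): (0,1) (0,4) (0,5) (1,1) (1,4) (2,1) (2,3) (2,4) (2,5) (3,0) (3,1) (3,2) (3,5) (4,0) (4,1) (4,2) (4,3) (4,4) (4,5) (5,0) (5,1) (5,2) (5,5)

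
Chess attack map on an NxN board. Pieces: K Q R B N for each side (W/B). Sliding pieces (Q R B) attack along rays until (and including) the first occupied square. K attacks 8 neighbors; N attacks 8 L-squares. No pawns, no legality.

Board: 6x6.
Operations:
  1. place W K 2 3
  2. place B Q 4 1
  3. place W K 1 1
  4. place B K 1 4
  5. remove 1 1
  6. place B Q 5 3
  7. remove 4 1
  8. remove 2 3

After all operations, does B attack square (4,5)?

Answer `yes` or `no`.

Op 1: place WK@(2,3)
Op 2: place BQ@(4,1)
Op 3: place WK@(1,1)
Op 4: place BK@(1,4)
Op 5: remove (1,1)
Op 6: place BQ@(5,3)
Op 7: remove (4,1)
Op 8: remove (2,3)
Per-piece attacks for B:
  BK@(1,4): attacks (1,5) (1,3) (2,4) (0,4) (2,5) (2,3) (0,5) (0,3)
  BQ@(5,3): attacks (5,4) (5,5) (5,2) (5,1) (5,0) (4,3) (3,3) (2,3) (1,3) (0,3) (4,4) (3,5) (4,2) (3,1) (2,0)
B attacks (4,5): no

Answer: no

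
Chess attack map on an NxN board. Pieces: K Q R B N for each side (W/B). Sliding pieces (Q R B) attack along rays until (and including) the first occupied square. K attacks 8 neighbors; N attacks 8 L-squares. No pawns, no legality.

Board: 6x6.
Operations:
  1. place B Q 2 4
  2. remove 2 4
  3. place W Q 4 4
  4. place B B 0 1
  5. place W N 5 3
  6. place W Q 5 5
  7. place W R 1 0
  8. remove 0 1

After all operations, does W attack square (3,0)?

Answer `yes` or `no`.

Op 1: place BQ@(2,4)
Op 2: remove (2,4)
Op 3: place WQ@(4,4)
Op 4: place BB@(0,1)
Op 5: place WN@(5,3)
Op 6: place WQ@(5,5)
Op 7: place WR@(1,0)
Op 8: remove (0,1)
Per-piece attacks for W:
  WR@(1,0): attacks (1,1) (1,2) (1,3) (1,4) (1,5) (2,0) (3,0) (4,0) (5,0) (0,0)
  WQ@(4,4): attacks (4,5) (4,3) (4,2) (4,1) (4,0) (5,4) (3,4) (2,4) (1,4) (0,4) (5,5) (5,3) (3,5) (3,3) (2,2) (1,1) (0,0) [ray(1,1) blocked at (5,5); ray(1,-1) blocked at (5,3)]
  WN@(5,3): attacks (4,5) (3,4) (4,1) (3,2)
  WQ@(5,5): attacks (5,4) (5,3) (4,5) (3,5) (2,5) (1,5) (0,5) (4,4) [ray(0,-1) blocked at (5,3); ray(-1,-1) blocked at (4,4)]
W attacks (3,0): yes

Answer: yes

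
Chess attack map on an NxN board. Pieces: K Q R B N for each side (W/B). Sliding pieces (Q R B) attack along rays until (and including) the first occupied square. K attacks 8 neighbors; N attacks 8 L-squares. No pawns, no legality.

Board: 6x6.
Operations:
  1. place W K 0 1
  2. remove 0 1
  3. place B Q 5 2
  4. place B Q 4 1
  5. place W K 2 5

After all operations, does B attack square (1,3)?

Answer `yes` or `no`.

Op 1: place WK@(0,1)
Op 2: remove (0,1)
Op 3: place BQ@(5,2)
Op 4: place BQ@(4,1)
Op 5: place WK@(2,5)
Per-piece attacks for B:
  BQ@(4,1): attacks (4,2) (4,3) (4,4) (4,5) (4,0) (5,1) (3,1) (2,1) (1,1) (0,1) (5,2) (5,0) (3,2) (2,3) (1,4) (0,5) (3,0) [ray(1,1) blocked at (5,2)]
  BQ@(5,2): attacks (5,3) (5,4) (5,5) (5,1) (5,0) (4,2) (3,2) (2,2) (1,2) (0,2) (4,3) (3,4) (2,5) (4,1) [ray(-1,1) blocked at (2,5); ray(-1,-1) blocked at (4,1)]
B attacks (1,3): no

Answer: no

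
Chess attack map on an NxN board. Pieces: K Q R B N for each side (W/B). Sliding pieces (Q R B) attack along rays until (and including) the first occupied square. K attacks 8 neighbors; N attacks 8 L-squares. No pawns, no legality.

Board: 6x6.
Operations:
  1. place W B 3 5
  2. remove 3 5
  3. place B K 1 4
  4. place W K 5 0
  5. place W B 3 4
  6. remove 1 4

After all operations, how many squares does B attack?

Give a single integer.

Op 1: place WB@(3,5)
Op 2: remove (3,5)
Op 3: place BK@(1,4)
Op 4: place WK@(5,0)
Op 5: place WB@(3,4)
Op 6: remove (1,4)
Per-piece attacks for B:
Union (0 distinct): (none)

Answer: 0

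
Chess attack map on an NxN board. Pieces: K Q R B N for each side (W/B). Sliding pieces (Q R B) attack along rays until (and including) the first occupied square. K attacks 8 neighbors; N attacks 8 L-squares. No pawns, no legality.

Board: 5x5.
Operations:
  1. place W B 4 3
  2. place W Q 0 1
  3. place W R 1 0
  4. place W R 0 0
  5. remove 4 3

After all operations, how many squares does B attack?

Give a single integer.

Op 1: place WB@(4,3)
Op 2: place WQ@(0,1)
Op 3: place WR@(1,0)
Op 4: place WR@(0,0)
Op 5: remove (4,3)
Per-piece attacks for B:
Union (0 distinct): (none)

Answer: 0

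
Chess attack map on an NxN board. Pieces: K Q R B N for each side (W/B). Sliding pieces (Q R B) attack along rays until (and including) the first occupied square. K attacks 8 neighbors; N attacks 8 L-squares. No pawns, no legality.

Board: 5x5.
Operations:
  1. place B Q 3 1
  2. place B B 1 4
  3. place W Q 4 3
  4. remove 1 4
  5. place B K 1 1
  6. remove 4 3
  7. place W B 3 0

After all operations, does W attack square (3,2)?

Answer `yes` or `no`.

Answer: no

Derivation:
Op 1: place BQ@(3,1)
Op 2: place BB@(1,4)
Op 3: place WQ@(4,3)
Op 4: remove (1,4)
Op 5: place BK@(1,1)
Op 6: remove (4,3)
Op 7: place WB@(3,0)
Per-piece attacks for W:
  WB@(3,0): attacks (4,1) (2,1) (1,2) (0,3)
W attacks (3,2): no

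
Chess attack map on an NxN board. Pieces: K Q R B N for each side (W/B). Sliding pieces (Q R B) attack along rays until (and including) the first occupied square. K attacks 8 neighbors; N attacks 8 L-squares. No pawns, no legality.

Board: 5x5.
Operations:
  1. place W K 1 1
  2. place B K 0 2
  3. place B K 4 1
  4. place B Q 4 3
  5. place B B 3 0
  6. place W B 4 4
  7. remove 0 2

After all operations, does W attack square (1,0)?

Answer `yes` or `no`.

Answer: yes

Derivation:
Op 1: place WK@(1,1)
Op 2: place BK@(0,2)
Op 3: place BK@(4,1)
Op 4: place BQ@(4,3)
Op 5: place BB@(3,0)
Op 6: place WB@(4,4)
Op 7: remove (0,2)
Per-piece attacks for W:
  WK@(1,1): attacks (1,2) (1,0) (2,1) (0,1) (2,2) (2,0) (0,2) (0,0)
  WB@(4,4): attacks (3,3) (2,2) (1,1) [ray(-1,-1) blocked at (1,1)]
W attacks (1,0): yes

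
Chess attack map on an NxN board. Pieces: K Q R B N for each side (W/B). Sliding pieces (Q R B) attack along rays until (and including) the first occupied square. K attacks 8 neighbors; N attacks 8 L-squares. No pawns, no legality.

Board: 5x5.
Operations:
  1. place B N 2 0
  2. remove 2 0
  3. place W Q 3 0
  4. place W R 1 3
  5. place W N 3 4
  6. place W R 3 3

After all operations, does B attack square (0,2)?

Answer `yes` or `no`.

Op 1: place BN@(2,0)
Op 2: remove (2,0)
Op 3: place WQ@(3,0)
Op 4: place WR@(1,3)
Op 5: place WN@(3,4)
Op 6: place WR@(3,3)
Per-piece attacks for B:
B attacks (0,2): no

Answer: no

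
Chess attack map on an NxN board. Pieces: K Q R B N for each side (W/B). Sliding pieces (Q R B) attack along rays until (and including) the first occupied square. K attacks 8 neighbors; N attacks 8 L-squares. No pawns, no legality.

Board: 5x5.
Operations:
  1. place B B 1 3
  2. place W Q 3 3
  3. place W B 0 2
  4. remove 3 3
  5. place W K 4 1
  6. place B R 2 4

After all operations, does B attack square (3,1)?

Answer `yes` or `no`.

Answer: yes

Derivation:
Op 1: place BB@(1,3)
Op 2: place WQ@(3,3)
Op 3: place WB@(0,2)
Op 4: remove (3,3)
Op 5: place WK@(4,1)
Op 6: place BR@(2,4)
Per-piece attacks for B:
  BB@(1,3): attacks (2,4) (2,2) (3,1) (4,0) (0,4) (0,2) [ray(1,1) blocked at (2,4); ray(-1,-1) blocked at (0,2)]
  BR@(2,4): attacks (2,3) (2,2) (2,1) (2,0) (3,4) (4,4) (1,4) (0,4)
B attacks (3,1): yes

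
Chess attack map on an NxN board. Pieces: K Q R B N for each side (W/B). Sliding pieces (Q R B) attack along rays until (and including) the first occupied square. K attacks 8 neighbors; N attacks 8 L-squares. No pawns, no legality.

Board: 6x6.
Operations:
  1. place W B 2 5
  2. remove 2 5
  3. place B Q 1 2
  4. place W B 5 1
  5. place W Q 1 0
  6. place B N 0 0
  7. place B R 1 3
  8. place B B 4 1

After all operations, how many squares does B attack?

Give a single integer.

Answer: 23

Derivation:
Op 1: place WB@(2,5)
Op 2: remove (2,5)
Op 3: place BQ@(1,2)
Op 4: place WB@(5,1)
Op 5: place WQ@(1,0)
Op 6: place BN@(0,0)
Op 7: place BR@(1,3)
Op 8: place BB@(4,1)
Per-piece attacks for B:
  BN@(0,0): attacks (1,2) (2,1)
  BQ@(1,2): attacks (1,3) (1,1) (1,0) (2,2) (3,2) (4,2) (5,2) (0,2) (2,3) (3,4) (4,5) (2,1) (3,0) (0,3) (0,1) [ray(0,1) blocked at (1,3); ray(0,-1) blocked at (1,0)]
  BR@(1,3): attacks (1,4) (1,5) (1,2) (2,3) (3,3) (4,3) (5,3) (0,3) [ray(0,-1) blocked at (1,2)]
  BB@(4,1): attacks (5,2) (5,0) (3,2) (2,3) (1,4) (0,5) (3,0)
Union (23 distinct): (0,1) (0,2) (0,3) (0,5) (1,0) (1,1) (1,2) (1,3) (1,4) (1,5) (2,1) (2,2) (2,3) (3,0) (3,2) (3,3) (3,4) (4,2) (4,3) (4,5) (5,0) (5,2) (5,3)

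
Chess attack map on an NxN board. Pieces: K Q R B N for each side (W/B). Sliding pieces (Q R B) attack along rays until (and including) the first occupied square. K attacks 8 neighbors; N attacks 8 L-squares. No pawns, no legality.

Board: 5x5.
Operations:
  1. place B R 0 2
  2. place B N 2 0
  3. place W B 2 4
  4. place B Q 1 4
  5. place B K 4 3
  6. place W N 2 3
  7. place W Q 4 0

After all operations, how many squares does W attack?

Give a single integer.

Op 1: place BR@(0,2)
Op 2: place BN@(2,0)
Op 3: place WB@(2,4)
Op 4: place BQ@(1,4)
Op 5: place BK@(4,3)
Op 6: place WN@(2,3)
Op 7: place WQ@(4,0)
Per-piece attacks for W:
  WN@(2,3): attacks (4,4) (0,4) (3,1) (4,2) (1,1) (0,2)
  WB@(2,4): attacks (3,3) (4,2) (1,3) (0,2) [ray(-1,-1) blocked at (0,2)]
  WQ@(4,0): attacks (4,1) (4,2) (4,3) (3,0) (2,0) (3,1) (2,2) (1,3) (0,4) [ray(0,1) blocked at (4,3); ray(-1,0) blocked at (2,0)]
Union (13 distinct): (0,2) (0,4) (1,1) (1,3) (2,0) (2,2) (3,0) (3,1) (3,3) (4,1) (4,2) (4,3) (4,4)

Answer: 13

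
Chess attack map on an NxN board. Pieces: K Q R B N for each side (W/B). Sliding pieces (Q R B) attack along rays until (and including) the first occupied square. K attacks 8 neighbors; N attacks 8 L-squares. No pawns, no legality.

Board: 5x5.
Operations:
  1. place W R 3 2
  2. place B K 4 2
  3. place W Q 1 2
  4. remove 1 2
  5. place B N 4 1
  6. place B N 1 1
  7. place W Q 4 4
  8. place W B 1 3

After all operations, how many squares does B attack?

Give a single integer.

Op 1: place WR@(3,2)
Op 2: place BK@(4,2)
Op 3: place WQ@(1,2)
Op 4: remove (1,2)
Op 5: place BN@(4,1)
Op 6: place BN@(1,1)
Op 7: place WQ@(4,4)
Op 8: place WB@(1,3)
Per-piece attacks for B:
  BN@(1,1): attacks (2,3) (3,2) (0,3) (3,0)
  BN@(4,1): attacks (3,3) (2,2) (2,0)
  BK@(4,2): attacks (4,3) (4,1) (3,2) (3,3) (3,1)
Union (10 distinct): (0,3) (2,0) (2,2) (2,3) (3,0) (3,1) (3,2) (3,3) (4,1) (4,3)

Answer: 10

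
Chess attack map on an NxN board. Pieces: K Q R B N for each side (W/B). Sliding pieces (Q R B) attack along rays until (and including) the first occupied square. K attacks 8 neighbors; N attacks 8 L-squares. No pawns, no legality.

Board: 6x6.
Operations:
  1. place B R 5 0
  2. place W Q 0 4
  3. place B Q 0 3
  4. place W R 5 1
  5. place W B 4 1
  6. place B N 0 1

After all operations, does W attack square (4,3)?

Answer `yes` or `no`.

Op 1: place BR@(5,0)
Op 2: place WQ@(0,4)
Op 3: place BQ@(0,3)
Op 4: place WR@(5,1)
Op 5: place WB@(4,1)
Op 6: place BN@(0,1)
Per-piece attacks for W:
  WQ@(0,4): attacks (0,5) (0,3) (1,4) (2,4) (3,4) (4,4) (5,4) (1,5) (1,3) (2,2) (3,1) (4,0) [ray(0,-1) blocked at (0,3)]
  WB@(4,1): attacks (5,2) (5,0) (3,2) (2,3) (1,4) (0,5) (3,0) [ray(1,-1) blocked at (5,0)]
  WR@(5,1): attacks (5,2) (5,3) (5,4) (5,5) (5,0) (4,1) [ray(0,-1) blocked at (5,0); ray(-1,0) blocked at (4,1)]
W attacks (4,3): no

Answer: no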